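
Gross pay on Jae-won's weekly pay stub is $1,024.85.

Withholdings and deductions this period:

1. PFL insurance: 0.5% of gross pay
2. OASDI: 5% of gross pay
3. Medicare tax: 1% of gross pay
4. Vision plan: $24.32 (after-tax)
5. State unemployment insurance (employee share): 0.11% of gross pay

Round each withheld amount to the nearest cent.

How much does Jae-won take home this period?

$932.79

OASDI: $1,024.85 × 0.05 = $51.24
Medicare tax: $1,024.85 × 0.01 = $10.25
PFL insurance: $1,024.85 × 0.005 = $5.12
State unemployment insurance (employee share): $1,024.85 × 0.0011 = $1.13
Vision plan: $24.32
Total deductions = $51.24 + $10.25 + $5.12 + $1.13 + $24.32 = $92.06
Net pay = $1,024.85 − $92.06 = $932.79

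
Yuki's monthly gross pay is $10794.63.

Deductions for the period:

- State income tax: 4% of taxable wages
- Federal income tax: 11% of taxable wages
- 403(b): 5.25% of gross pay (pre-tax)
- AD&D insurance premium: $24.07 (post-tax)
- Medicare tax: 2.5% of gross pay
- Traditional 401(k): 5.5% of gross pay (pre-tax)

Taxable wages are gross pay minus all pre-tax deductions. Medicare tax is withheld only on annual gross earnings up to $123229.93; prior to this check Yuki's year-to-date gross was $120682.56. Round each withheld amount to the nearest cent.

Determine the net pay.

Traditional 401(k): $10794.63 × 0.055 = $593.70
403(b): $10794.63 × 0.0525 = $566.72
Pre-tax total = $593.70 + $566.72 = $1160.42
Taxable wages = $10794.63 − $1160.42 = $9634.21
Federal income tax: $9634.21 × 0.11 = $1059.76
State income tax: $9634.21 × 0.04 = $385.37
Medicare tax: only $123229.93 − $120682.56 = $2547.37 of this check is subject → $2547.37 × 0.025 = $63.68
AD&D insurance premium: $24.07
Total deductions = $593.70 + $566.72 + $1059.76 + $385.37 + $63.68 + $24.07 = $2693.30
Net pay = $10794.63 − $2693.30 = $8101.33

$8101.33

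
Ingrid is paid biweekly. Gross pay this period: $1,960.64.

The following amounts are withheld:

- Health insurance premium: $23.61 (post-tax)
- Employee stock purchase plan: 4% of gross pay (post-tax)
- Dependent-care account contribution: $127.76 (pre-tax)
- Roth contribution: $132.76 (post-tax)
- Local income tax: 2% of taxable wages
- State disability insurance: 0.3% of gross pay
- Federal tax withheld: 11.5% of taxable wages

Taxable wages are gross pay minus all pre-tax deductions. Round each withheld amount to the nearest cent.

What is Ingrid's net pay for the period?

$1,344.76

Dependent-care account contribution: $127.76
Taxable wages = $1,960.64 − $127.76 = $1,832.88
Federal tax withheld: $1,832.88 × 0.115 = $210.78
Local income tax: $1,832.88 × 0.02 = $36.66
State disability insurance: $1,960.64 × 0.003 = $5.88
Employee stock purchase plan: $1,960.64 × 0.04 = $78.43
Health insurance premium: $23.61
Roth contribution: $132.76
Total deductions = $127.76 + $210.78 + $36.66 + $5.88 + $78.43 + $23.61 + $132.76 = $615.88
Net pay = $1,960.64 − $615.88 = $1,344.76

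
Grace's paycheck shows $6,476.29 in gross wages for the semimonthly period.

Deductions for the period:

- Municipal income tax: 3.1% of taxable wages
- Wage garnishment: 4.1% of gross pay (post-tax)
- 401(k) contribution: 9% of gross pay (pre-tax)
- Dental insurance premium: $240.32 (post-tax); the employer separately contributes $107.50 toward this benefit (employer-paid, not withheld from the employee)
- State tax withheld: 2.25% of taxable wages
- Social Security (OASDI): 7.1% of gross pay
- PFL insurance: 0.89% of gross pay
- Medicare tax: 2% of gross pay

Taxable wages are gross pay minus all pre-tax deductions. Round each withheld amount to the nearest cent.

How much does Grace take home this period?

$4,425.28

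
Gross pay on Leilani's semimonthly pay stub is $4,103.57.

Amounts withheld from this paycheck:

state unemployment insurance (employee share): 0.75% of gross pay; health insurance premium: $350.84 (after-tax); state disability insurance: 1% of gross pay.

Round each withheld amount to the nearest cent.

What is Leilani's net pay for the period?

$3,680.91

State unemployment insurance (employee share): $4,103.57 × 0.0075 = $30.78
State disability insurance: $4,103.57 × 0.01 = $41.04
Health insurance premium: $350.84
Total deductions = $30.78 + $41.04 + $350.84 = $422.66
Net pay = $4,103.57 − $422.66 = $3,680.91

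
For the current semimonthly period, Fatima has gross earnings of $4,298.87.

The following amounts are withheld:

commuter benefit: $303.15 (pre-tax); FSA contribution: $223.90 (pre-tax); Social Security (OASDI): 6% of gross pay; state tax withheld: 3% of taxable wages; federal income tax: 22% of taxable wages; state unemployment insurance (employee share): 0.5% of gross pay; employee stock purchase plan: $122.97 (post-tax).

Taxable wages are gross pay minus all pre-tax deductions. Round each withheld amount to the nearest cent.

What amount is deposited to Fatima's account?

$2,426.48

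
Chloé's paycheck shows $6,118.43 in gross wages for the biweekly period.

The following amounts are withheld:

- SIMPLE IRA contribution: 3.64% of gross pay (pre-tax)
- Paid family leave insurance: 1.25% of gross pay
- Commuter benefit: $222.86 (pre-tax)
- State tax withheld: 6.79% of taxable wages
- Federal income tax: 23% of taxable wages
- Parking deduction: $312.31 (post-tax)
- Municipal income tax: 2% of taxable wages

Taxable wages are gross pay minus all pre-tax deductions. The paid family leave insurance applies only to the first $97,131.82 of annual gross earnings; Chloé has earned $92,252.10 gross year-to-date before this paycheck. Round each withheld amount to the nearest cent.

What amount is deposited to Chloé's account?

SIMPLE IRA contribution: $6,118.43 × 0.0364 = $222.71
Commuter benefit: $222.86
Pre-tax total = $222.71 + $222.86 = $445.57
Taxable wages = $6,118.43 − $445.57 = $5,672.86
Federal income tax: $5,672.86 × 0.23 = $1,304.76
Municipal income tax: $5,672.86 × 0.02 = $113.46
State tax withheld: $5,672.86 × 0.0679 = $385.19
Paid family leave insurance: only $97,131.82 − $92,252.10 = $4,879.72 of this check is subject → $4,879.72 × 0.0125 = $61.00
Parking deduction: $312.31
Total deductions = $222.71 + $222.86 + $1,304.76 + $113.46 + $385.19 + $61.00 + $312.31 = $2,622.29
Net pay = $6,118.43 − $2,622.29 = $3,496.14

$3,496.14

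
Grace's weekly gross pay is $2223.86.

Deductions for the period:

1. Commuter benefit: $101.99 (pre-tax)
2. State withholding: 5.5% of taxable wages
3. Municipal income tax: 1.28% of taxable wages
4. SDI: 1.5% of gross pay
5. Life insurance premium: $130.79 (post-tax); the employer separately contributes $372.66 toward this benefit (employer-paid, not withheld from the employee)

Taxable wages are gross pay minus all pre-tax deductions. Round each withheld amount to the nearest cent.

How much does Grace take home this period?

$1813.86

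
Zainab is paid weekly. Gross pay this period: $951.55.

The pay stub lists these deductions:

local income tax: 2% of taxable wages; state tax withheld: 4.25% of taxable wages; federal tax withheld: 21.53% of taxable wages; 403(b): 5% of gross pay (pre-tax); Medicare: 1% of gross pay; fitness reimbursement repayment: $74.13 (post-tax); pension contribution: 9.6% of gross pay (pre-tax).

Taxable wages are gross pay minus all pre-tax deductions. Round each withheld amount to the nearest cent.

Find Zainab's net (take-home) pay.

Pension contribution: $951.55 × 0.096 = $91.35
403(b): $951.55 × 0.05 = $47.58
Pre-tax total = $91.35 + $47.58 = $138.93
Taxable wages = $951.55 − $138.93 = $812.62
State tax withheld: $812.62 × 0.0425 = $34.54
Local income tax: $812.62 × 0.02 = $16.25
Federal tax withheld: $812.62 × 0.2153 = $174.96
Medicare: $951.55 × 0.01 = $9.52
Fitness reimbursement repayment: $74.13
Total deductions = $91.35 + $47.58 + $34.54 + $16.25 + $174.96 + $9.52 + $74.13 = $448.33
Net pay = $951.55 − $448.33 = $503.22

$503.22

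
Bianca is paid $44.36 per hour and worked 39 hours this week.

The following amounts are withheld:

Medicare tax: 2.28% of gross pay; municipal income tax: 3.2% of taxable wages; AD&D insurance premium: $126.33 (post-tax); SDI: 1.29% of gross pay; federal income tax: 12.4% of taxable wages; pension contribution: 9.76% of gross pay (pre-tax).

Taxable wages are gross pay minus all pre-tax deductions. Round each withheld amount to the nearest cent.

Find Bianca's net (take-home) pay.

Gross pay: 39 × $44.36 = $1730.04
Pension contribution: $1730.04 × 0.0976 = $168.85
Taxable wages = $1730.04 − $168.85 = $1561.19
Federal income tax: $1561.19 × 0.124 = $193.59
Municipal income tax: $1561.19 × 0.032 = $49.96
SDI: $1730.04 × 0.0129 = $22.32
Medicare tax: $1730.04 × 0.0228 = $39.44
AD&D insurance premium: $126.33
Total deductions = $168.85 + $193.59 + $49.96 + $22.32 + $39.44 + $126.33 = $600.49
Net pay = $1730.04 − $600.49 = $1129.55

$1129.55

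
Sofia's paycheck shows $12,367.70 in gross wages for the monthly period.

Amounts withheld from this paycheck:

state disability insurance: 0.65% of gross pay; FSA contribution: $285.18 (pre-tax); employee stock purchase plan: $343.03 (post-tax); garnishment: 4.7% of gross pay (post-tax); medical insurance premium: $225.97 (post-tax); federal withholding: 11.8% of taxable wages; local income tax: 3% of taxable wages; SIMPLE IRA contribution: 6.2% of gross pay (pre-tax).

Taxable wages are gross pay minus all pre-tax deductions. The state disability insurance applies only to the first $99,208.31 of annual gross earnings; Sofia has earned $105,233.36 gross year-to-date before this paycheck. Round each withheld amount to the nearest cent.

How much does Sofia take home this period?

SIMPLE IRA contribution: $12,367.70 × 0.062 = $766.80
FSA contribution: $285.18
Pre-tax total = $766.80 + $285.18 = $1,051.98
Taxable wages = $12,367.70 − $1,051.98 = $11,315.72
Federal withholding: $11,315.72 × 0.118 = $1,335.25
Local income tax: $11,315.72 × 0.03 = $339.47
State disability insurance: annual cap $99,208.31 already reached (YTD $105,233.36), so $0.00
Employee stock purchase plan: $343.03
Medical insurance premium: $225.97
Garnishment: $12,367.70 × 0.047 = $581.28
Total deductions = $766.80 + $285.18 + $1,335.25 + $339.47 + $0.00 + $343.03 + $225.97 + $581.28 = $3,876.98
Net pay = $12,367.70 − $3,876.98 = $8,490.72

$8,490.72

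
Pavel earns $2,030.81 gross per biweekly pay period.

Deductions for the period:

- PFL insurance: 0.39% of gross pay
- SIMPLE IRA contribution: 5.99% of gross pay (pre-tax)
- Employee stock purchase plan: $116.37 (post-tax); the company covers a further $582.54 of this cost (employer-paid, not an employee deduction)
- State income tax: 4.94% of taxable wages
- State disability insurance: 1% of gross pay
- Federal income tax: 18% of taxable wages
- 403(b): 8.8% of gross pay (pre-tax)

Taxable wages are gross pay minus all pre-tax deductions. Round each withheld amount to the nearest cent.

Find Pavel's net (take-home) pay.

$1,188.89

403(b): $2,030.81 × 0.088 = $178.71
SIMPLE IRA contribution: $2,030.81 × 0.0599 = $121.65
Pre-tax total = $178.71 + $121.65 = $300.36
Taxable wages = $2,030.81 − $300.36 = $1,730.45
Federal income tax: $1,730.45 × 0.18 = $311.48
State income tax: $1,730.45 × 0.0494 = $85.48
PFL insurance: $2,030.81 × 0.0039 = $7.92
State disability insurance: $2,030.81 × 0.01 = $20.31
Employee stock purchase plan: $116.37
(Employer's $582.54 toward employee stock purchase plan is not withheld from the employee.)
Total deductions = $178.71 + $121.65 + $311.48 + $85.48 + $7.92 + $20.31 + $116.37 = $841.92
Net pay = $2,030.81 − $841.92 = $1,188.89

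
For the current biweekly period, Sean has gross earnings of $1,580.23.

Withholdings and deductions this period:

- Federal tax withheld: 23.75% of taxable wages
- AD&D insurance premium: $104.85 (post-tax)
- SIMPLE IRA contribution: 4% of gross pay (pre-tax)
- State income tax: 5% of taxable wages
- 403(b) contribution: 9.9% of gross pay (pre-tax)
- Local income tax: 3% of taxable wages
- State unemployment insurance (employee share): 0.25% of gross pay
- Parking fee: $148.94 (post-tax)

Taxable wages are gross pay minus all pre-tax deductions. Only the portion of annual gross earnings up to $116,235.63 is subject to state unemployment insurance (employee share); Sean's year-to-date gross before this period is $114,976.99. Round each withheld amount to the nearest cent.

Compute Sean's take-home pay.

SIMPLE IRA contribution: $1,580.23 × 0.04 = $63.21
403(b) contribution: $1,580.23 × 0.099 = $156.44
Pre-tax total = $63.21 + $156.44 = $219.65
Taxable wages = $1,580.23 − $219.65 = $1,360.58
State income tax: $1,360.58 × 0.05 = $68.03
Federal tax withheld: $1,360.58 × 0.2375 = $323.14
Local income tax: $1,360.58 × 0.03 = $40.82
State unemployment insurance (employee share): only $116,235.63 − $114,976.99 = $1,258.64 of this check is subject → $1,258.64 × 0.0025 = $3.15
Parking fee: $148.94
AD&D insurance premium: $104.85
Total deductions = $63.21 + $156.44 + $68.03 + $323.14 + $40.82 + $3.15 + $148.94 + $104.85 = $908.58
Net pay = $1,580.23 − $908.58 = $671.65

$671.65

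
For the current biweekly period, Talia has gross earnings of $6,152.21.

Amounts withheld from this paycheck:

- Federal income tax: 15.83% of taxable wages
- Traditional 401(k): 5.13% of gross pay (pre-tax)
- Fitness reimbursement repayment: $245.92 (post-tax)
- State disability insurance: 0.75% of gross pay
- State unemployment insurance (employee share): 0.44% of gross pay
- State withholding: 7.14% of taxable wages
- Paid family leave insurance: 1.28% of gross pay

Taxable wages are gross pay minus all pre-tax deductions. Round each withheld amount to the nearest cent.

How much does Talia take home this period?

$4,098.06

Traditional 401(k): $6,152.21 × 0.0513 = $315.61
Taxable wages = $6,152.21 − $315.61 = $5,836.60
Federal income tax: $5,836.60 × 0.1583 = $923.93
State withholding: $5,836.60 × 0.0714 = $416.73
State disability insurance: $6,152.21 × 0.0075 = $46.14
State unemployment insurance (employee share): $6,152.21 × 0.0044 = $27.07
Paid family leave insurance: $6,152.21 × 0.0128 = $78.75
Fitness reimbursement repayment: $245.92
Total deductions = $315.61 + $923.93 + $416.73 + $46.14 + $27.07 + $78.75 + $245.92 = $2,054.15
Net pay = $6,152.21 − $2,054.15 = $4,098.06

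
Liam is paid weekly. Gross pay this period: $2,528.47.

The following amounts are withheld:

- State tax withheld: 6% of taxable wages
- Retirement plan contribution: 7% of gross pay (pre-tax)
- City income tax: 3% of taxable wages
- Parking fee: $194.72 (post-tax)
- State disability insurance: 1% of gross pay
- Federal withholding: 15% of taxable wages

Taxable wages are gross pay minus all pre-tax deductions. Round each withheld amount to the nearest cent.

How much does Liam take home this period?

$1,567.13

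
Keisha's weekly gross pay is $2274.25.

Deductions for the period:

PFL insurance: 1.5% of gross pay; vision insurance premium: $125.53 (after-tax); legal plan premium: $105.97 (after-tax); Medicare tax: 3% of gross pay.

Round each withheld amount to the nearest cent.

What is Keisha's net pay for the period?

$1940.41

Medicare tax: $2274.25 × 0.03 = $68.23
PFL insurance: $2274.25 × 0.015 = $34.11
Vision insurance premium: $125.53
Legal plan premium: $105.97
Total deductions = $68.23 + $34.11 + $125.53 + $105.97 = $333.84
Net pay = $2274.25 − $333.84 = $1940.41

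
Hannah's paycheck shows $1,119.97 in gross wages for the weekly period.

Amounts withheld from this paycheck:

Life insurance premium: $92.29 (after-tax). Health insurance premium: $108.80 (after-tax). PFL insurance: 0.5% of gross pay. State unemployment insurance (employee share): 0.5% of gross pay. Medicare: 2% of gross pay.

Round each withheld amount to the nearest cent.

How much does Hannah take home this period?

Medicare: $1,119.97 × 0.02 = $22.40
PFL insurance: $1,119.97 × 0.005 = $5.60
State unemployment insurance (employee share): $1,119.97 × 0.005 = $5.60
Health insurance premium: $108.80
Life insurance premium: $92.29
Total deductions = $22.40 + $5.60 + $5.60 + $108.80 + $92.29 = $234.69
Net pay = $1,119.97 − $234.69 = $885.28

$885.28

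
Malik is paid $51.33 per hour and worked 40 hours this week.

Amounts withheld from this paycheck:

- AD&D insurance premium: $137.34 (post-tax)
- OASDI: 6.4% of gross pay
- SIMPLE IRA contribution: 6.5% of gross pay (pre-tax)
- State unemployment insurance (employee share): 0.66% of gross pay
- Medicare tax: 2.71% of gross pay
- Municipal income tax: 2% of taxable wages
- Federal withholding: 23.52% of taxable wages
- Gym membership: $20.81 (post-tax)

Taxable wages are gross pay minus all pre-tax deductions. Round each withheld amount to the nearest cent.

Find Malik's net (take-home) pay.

$1,071.09

Gross pay: 40 × $51.33 = $2,053.20
SIMPLE IRA contribution: $2,053.20 × 0.065 = $133.46
Taxable wages = $2,053.20 − $133.46 = $1,919.74
Municipal income tax: $1,919.74 × 0.02 = $38.39
Federal withholding: $1,919.74 × 0.2352 = $451.52
Medicare tax: $2,053.20 × 0.0271 = $55.64
OASDI: $2,053.20 × 0.064 = $131.40
State unemployment insurance (employee share): $2,053.20 × 0.0066 = $13.55
AD&D insurance premium: $137.34
Gym membership: $20.81
Total deductions = $133.46 + $38.39 + $451.52 + $55.64 + $131.40 + $13.55 + $137.34 + $20.81 = $982.11
Net pay = $2,053.20 − $982.11 = $1,071.09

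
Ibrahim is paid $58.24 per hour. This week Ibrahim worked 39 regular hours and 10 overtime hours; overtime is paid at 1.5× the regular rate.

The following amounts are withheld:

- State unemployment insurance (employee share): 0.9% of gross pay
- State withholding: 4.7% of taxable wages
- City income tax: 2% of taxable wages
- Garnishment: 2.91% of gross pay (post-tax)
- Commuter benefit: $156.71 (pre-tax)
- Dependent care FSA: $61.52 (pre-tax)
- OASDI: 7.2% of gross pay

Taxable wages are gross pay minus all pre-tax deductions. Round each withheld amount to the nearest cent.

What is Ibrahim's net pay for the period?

$2,384.38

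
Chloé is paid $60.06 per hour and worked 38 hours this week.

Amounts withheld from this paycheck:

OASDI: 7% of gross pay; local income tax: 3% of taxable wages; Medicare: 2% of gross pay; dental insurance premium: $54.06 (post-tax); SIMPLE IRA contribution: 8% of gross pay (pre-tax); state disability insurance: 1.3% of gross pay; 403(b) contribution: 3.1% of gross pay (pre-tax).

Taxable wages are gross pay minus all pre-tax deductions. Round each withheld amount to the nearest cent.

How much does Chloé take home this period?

$1678.94

Gross pay: 38 × $60.06 = $2282.28
403(b) contribution: $2282.28 × 0.031 = $70.75
SIMPLE IRA contribution: $2282.28 × 0.08 = $182.58
Pre-tax total = $70.75 + $182.58 = $253.33
Taxable wages = $2282.28 − $253.33 = $2028.95
Local income tax: $2028.95 × 0.03 = $60.87
Medicare: $2282.28 × 0.02 = $45.65
OASDI: $2282.28 × 0.07 = $159.76
State disability insurance: $2282.28 × 0.013 = $29.67
Dental insurance premium: $54.06
Total deductions = $70.75 + $182.58 + $60.87 + $45.65 + $159.76 + $29.67 + $54.06 = $603.34
Net pay = $2282.28 − $603.34 = $1678.94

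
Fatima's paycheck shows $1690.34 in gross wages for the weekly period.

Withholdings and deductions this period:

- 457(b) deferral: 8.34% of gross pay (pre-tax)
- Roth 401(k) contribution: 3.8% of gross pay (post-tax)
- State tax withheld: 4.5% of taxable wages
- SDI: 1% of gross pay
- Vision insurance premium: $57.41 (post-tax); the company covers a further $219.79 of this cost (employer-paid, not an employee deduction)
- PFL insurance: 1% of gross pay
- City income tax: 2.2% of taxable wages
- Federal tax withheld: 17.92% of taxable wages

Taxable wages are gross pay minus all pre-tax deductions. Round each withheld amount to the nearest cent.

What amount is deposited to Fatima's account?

$1012.47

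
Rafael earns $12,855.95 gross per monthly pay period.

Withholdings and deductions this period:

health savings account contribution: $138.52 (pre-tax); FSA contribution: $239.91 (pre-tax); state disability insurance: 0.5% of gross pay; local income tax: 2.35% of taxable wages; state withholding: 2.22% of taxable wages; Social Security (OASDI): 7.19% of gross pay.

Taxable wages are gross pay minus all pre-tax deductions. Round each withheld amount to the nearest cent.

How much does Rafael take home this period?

FSA contribution: $239.91
Health savings account contribution: $138.52
Pre-tax total = $239.91 + $138.52 = $378.43
Taxable wages = $12,855.95 − $378.43 = $12,477.52
Local income tax: $12,477.52 × 0.0235 = $293.22
State withholding: $12,477.52 × 0.0222 = $277.00
State disability insurance: $12,855.95 × 0.005 = $64.28
Social Security (OASDI): $12,855.95 × 0.0719 = $924.34
Total deductions = $239.91 + $138.52 + $293.22 + $277.00 + $64.28 + $924.34 = $1,937.27
Net pay = $12,855.95 − $1,937.27 = $10,918.68

$10,918.68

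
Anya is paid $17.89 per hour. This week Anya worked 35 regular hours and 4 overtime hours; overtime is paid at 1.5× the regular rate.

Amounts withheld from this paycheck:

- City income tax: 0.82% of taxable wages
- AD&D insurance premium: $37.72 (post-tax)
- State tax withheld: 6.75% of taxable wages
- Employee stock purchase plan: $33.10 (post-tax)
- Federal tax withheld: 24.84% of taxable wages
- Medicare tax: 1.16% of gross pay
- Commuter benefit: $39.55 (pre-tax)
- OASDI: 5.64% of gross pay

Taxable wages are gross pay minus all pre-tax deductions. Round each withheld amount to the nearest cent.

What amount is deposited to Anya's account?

Regular pay: 35 × $17.89 = $626.15
Overtime pay: 4 × $17.89 × 1.5 = $107.34
Gross pay = $626.15 + $107.34 = $733.49
Commuter benefit: $39.55
Taxable wages = $733.49 − $39.55 = $693.94
State tax withheld: $693.94 × 0.0675 = $46.84
City income tax: $693.94 × 0.0082 = $5.69
Federal tax withheld: $693.94 × 0.2484 = $172.37
Medicare tax: $733.49 × 0.0116 = $8.51
OASDI: $733.49 × 0.0564 = $41.37
AD&D insurance premium: $37.72
Employee stock purchase plan: $33.10
Total deductions = $39.55 + $46.84 + $5.69 + $172.37 + $8.51 + $41.37 + $37.72 + $33.10 = $385.15
Net pay = $733.49 − $385.15 = $348.34

$348.34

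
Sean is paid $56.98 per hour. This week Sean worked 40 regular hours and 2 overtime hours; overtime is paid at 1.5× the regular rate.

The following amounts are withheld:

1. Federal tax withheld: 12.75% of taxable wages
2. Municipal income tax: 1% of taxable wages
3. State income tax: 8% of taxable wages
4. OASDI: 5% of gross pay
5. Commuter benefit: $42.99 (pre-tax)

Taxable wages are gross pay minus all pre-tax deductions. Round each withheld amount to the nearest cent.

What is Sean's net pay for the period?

$1,761.09

Regular pay: 40 × $56.98 = $2,279.20
Overtime pay: 2 × $56.98 × 1.5 = $170.94
Gross pay = $2,279.20 + $170.94 = $2,450.14
Commuter benefit: $42.99
Taxable wages = $2,450.14 − $42.99 = $2,407.15
Federal tax withheld: $2,407.15 × 0.1275 = $306.91
State income tax: $2,407.15 × 0.08 = $192.57
Municipal income tax: $2,407.15 × 0.01 = $24.07
OASDI: $2,450.14 × 0.05 = $122.51
Total deductions = $42.99 + $306.91 + $192.57 + $24.07 + $122.51 = $689.05
Net pay = $2,450.14 − $689.05 = $1,761.09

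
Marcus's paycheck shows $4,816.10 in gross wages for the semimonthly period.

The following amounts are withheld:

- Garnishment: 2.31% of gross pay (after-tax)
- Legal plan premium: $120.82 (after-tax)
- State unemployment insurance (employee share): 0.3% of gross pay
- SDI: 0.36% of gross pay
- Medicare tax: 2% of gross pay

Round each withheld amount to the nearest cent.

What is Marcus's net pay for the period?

SDI: $4,816.10 × 0.0036 = $17.34
State unemployment insurance (employee share): $4,816.10 × 0.003 = $14.45
Medicare tax: $4,816.10 × 0.02 = $96.32
Legal plan premium: $120.82
Garnishment: $4,816.10 × 0.0231 = $111.25
Total deductions = $17.34 + $14.45 + $96.32 + $120.82 + $111.25 = $360.18
Net pay = $4,816.10 − $360.18 = $4,455.92

$4,455.92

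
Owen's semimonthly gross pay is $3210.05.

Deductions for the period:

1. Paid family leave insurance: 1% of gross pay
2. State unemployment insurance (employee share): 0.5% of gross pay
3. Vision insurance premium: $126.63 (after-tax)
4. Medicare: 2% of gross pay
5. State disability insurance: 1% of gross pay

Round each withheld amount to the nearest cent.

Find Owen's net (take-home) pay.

Paid family leave insurance: $3210.05 × 0.01 = $32.10
State disability insurance: $3210.05 × 0.01 = $32.10
State unemployment insurance (employee share): $3210.05 × 0.005 = $16.05
Medicare: $3210.05 × 0.02 = $64.20
Vision insurance premium: $126.63
Total deductions = $32.10 + $32.10 + $16.05 + $64.20 + $126.63 = $271.08
Net pay = $3210.05 − $271.08 = $2938.97

$2938.97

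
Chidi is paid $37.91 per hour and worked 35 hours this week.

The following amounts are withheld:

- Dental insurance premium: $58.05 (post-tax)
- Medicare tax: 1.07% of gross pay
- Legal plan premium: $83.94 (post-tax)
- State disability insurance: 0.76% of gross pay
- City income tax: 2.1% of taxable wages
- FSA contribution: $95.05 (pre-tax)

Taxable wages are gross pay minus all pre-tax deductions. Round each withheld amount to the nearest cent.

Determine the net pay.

Gross pay: 35 × $37.91 = $1,326.85
FSA contribution: $95.05
Taxable wages = $1,326.85 − $95.05 = $1,231.80
City income tax: $1,231.80 × 0.021 = $25.87
State disability insurance: $1,326.85 × 0.0076 = $10.08
Medicare tax: $1,326.85 × 0.0107 = $14.20
Dental insurance premium: $58.05
Legal plan premium: $83.94
Total deductions = $95.05 + $25.87 + $10.08 + $14.20 + $58.05 + $83.94 = $287.19
Net pay = $1,326.85 − $287.19 = $1,039.66

$1,039.66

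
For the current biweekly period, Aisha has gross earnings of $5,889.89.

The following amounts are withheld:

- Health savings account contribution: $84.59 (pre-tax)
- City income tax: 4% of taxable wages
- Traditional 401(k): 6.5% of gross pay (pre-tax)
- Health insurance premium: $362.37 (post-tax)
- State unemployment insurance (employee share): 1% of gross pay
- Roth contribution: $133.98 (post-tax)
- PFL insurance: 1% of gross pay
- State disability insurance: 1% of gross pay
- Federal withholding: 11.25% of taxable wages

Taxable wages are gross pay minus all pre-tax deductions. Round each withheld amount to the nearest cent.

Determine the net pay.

$3,922.48

Health savings account contribution: $84.59
Traditional 401(k): $5,889.89 × 0.065 = $382.84
Pre-tax total = $84.59 + $382.84 = $467.43
Taxable wages = $5,889.89 − $467.43 = $5,422.46
Federal withholding: $5,422.46 × 0.1125 = $610.03
City income tax: $5,422.46 × 0.04 = $216.90
State disability insurance: $5,889.89 × 0.01 = $58.90
State unemployment insurance (employee share): $5,889.89 × 0.01 = $58.90
PFL insurance: $5,889.89 × 0.01 = $58.90
Roth contribution: $133.98
Health insurance premium: $362.37
Total deductions = $84.59 + $382.84 + $610.03 + $216.90 + $58.90 + $58.90 + $58.90 + $133.98 + $362.37 = $1,967.41
Net pay = $5,889.89 − $1,967.41 = $3,922.48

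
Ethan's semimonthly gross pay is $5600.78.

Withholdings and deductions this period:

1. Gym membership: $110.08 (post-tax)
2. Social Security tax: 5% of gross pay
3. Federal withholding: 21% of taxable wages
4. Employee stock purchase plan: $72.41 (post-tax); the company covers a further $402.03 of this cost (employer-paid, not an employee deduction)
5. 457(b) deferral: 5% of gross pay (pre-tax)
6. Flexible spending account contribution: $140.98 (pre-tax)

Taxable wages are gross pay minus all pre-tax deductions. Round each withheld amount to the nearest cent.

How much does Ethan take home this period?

$3629.48

457(b) deferral: $5600.78 × 0.05 = $280.04
Flexible spending account contribution: $140.98
Pre-tax total = $280.04 + $140.98 = $421.02
Taxable wages = $5600.78 − $421.02 = $5179.76
Federal withholding: $5179.76 × 0.21 = $1087.75
Social Security tax: $5600.78 × 0.05 = $280.04
Gym membership: $110.08
Employee stock purchase plan: $72.41
(Employer's $402.03 toward employee stock purchase plan is not withheld from the employee.)
Total deductions = $280.04 + $140.98 + $1087.75 + $280.04 + $110.08 + $72.41 = $1971.30
Net pay = $5600.78 − $1971.30 = $3629.48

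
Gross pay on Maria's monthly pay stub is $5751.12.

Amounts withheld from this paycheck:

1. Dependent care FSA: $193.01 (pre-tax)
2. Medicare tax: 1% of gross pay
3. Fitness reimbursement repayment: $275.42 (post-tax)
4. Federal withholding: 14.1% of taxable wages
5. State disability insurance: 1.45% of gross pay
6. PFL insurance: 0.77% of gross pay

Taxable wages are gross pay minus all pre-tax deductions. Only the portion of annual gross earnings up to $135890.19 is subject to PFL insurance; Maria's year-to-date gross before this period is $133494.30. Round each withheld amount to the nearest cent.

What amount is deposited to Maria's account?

Dependent care FSA: $193.01
Taxable wages = $5751.12 − $193.01 = $5558.11
Federal withholding: $5558.11 × 0.141 = $783.69
Medicare tax: $5751.12 × 0.01 = $57.51
State disability insurance: $5751.12 × 0.0145 = $83.39
PFL insurance: only $135890.19 − $133494.30 = $2395.89 of this check is subject → $2395.89 × 0.0077 = $18.45
Fitness reimbursement repayment: $275.42
Total deductions = $193.01 + $783.69 + $57.51 + $83.39 + $18.45 + $275.42 = $1411.47
Net pay = $5751.12 − $1411.47 = $4339.65

$4339.65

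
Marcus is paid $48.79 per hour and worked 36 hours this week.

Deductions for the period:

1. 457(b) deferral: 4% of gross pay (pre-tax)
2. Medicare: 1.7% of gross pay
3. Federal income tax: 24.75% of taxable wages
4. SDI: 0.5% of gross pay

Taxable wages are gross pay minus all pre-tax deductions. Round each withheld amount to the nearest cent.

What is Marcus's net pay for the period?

Gross pay: 36 × $48.79 = $1,756.44
457(b) deferral: $1,756.44 × 0.04 = $70.26
Taxable wages = $1,756.44 − $70.26 = $1,686.18
Federal income tax: $1,686.18 × 0.2475 = $417.33
SDI: $1,756.44 × 0.005 = $8.78
Medicare: $1,756.44 × 0.017 = $29.86
Total deductions = $70.26 + $417.33 + $8.78 + $29.86 = $526.23
Net pay = $1,756.44 − $526.23 = $1,230.21

$1,230.21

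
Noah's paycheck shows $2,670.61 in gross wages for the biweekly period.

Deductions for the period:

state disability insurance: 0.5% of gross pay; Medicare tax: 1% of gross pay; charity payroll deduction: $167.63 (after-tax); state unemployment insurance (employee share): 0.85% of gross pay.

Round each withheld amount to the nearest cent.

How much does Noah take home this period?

State disability insurance: $2,670.61 × 0.005 = $13.35
State unemployment insurance (employee share): $2,670.61 × 0.0085 = $22.70
Medicare tax: $2,670.61 × 0.01 = $26.71
Charity payroll deduction: $167.63
Total deductions = $13.35 + $22.70 + $26.71 + $167.63 = $230.39
Net pay = $2,670.61 − $230.39 = $2,440.22

$2,440.22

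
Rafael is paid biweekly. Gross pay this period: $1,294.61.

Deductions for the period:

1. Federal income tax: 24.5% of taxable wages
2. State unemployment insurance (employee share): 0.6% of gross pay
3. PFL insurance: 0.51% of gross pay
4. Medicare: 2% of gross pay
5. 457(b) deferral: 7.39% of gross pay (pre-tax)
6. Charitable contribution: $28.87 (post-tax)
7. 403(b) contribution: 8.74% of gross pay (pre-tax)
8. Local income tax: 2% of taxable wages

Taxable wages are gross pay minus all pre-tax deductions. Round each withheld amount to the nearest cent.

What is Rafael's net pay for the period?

$728.92

403(b) contribution: $1,294.61 × 0.0874 = $113.15
457(b) deferral: $1,294.61 × 0.0739 = $95.67
Pre-tax total = $113.15 + $95.67 = $208.82
Taxable wages = $1,294.61 − $208.82 = $1,085.79
Local income tax: $1,085.79 × 0.02 = $21.72
Federal income tax: $1,085.79 × 0.245 = $266.02
PFL insurance: $1,294.61 × 0.0051 = $6.60
Medicare: $1,294.61 × 0.02 = $25.89
State unemployment insurance (employee share): $1,294.61 × 0.006 = $7.77
Charitable contribution: $28.87
Total deductions = $113.15 + $95.67 + $21.72 + $266.02 + $6.60 + $25.89 + $7.77 + $28.87 = $565.69
Net pay = $1,294.61 − $565.69 = $728.92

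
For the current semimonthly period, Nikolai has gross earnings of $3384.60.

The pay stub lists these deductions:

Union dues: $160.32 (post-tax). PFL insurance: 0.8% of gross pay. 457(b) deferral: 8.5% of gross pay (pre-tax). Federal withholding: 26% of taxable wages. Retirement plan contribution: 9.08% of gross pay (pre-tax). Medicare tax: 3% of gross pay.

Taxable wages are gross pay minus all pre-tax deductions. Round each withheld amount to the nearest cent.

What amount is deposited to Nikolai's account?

$1775.36

457(b) deferral: $3384.60 × 0.085 = $287.69
Retirement plan contribution: $3384.60 × 0.0908 = $307.32
Pre-tax total = $287.69 + $307.32 = $595.01
Taxable wages = $3384.60 − $595.01 = $2789.59
Federal withholding: $2789.59 × 0.26 = $725.29
PFL insurance: $3384.60 × 0.008 = $27.08
Medicare tax: $3384.60 × 0.03 = $101.54
Union dues: $160.32
Total deductions = $287.69 + $307.32 + $725.29 + $27.08 + $101.54 + $160.32 = $1609.24
Net pay = $3384.60 − $1609.24 = $1775.36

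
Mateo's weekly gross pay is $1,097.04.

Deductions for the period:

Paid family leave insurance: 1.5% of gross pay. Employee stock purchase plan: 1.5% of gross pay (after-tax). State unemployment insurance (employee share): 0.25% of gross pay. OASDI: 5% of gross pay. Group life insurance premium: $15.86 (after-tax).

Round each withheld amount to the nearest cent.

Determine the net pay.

$990.67

OASDI: $1,097.04 × 0.05 = $54.85
Paid family leave insurance: $1,097.04 × 0.015 = $16.46
State unemployment insurance (employee share): $1,097.04 × 0.0025 = $2.74
Group life insurance premium: $15.86
Employee stock purchase plan: $1,097.04 × 0.015 = $16.46
Total deductions = $54.85 + $16.46 + $2.74 + $15.86 + $16.46 = $106.37
Net pay = $1,097.04 − $106.37 = $990.67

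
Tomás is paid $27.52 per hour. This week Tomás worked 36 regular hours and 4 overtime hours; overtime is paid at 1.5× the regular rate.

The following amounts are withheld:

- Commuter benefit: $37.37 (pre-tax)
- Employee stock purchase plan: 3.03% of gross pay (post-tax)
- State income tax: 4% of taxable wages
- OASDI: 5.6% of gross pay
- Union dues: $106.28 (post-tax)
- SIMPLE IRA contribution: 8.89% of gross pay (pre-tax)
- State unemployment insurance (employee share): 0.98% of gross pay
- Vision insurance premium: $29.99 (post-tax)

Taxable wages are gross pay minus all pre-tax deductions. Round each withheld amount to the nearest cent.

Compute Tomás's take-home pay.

$727.74

Regular pay: 36 × $27.52 = $990.72
Overtime pay: 4 × $27.52 × 1.5 = $165.12
Gross pay = $990.72 + $165.12 = $1155.84
SIMPLE IRA contribution: $1155.84 × 0.0889 = $102.75
Commuter benefit: $37.37
Pre-tax total = $102.75 + $37.37 = $140.12
Taxable wages = $1155.84 − $140.12 = $1015.72
State income tax: $1015.72 × 0.04 = $40.63
OASDI: $1155.84 × 0.056 = $64.73
State unemployment insurance (employee share): $1155.84 × 0.0098 = $11.33
Union dues: $106.28
Vision insurance premium: $29.99
Employee stock purchase plan: $1155.84 × 0.0303 = $35.02
Total deductions = $102.75 + $37.37 + $40.63 + $64.73 + $11.33 + $106.28 + $29.99 + $35.02 = $428.10
Net pay = $1155.84 − $428.10 = $727.74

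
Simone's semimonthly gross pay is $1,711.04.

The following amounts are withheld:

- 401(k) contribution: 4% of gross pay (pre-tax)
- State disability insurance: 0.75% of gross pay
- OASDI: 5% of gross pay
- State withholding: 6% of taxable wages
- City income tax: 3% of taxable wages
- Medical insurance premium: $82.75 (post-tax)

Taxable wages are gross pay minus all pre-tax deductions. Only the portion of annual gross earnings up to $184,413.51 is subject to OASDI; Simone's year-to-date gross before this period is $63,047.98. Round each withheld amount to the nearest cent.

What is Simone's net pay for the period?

401(k) contribution: $1,711.04 × 0.04 = $68.44
Taxable wages = $1,711.04 − $68.44 = $1,642.60
State withholding: $1,642.60 × 0.06 = $98.56
City income tax: $1,642.60 × 0.03 = $49.28
OASDI: cap not yet reached, full $1,711.04 is subject → $1,711.04 × 0.05 = $85.55
State disability insurance: $1,711.04 × 0.0075 = $12.83
Medical insurance premium: $82.75
Total deductions = $68.44 + $98.56 + $49.28 + $85.55 + $12.83 + $82.75 = $397.41
Net pay = $1,711.04 − $397.41 = $1,313.63

$1,313.63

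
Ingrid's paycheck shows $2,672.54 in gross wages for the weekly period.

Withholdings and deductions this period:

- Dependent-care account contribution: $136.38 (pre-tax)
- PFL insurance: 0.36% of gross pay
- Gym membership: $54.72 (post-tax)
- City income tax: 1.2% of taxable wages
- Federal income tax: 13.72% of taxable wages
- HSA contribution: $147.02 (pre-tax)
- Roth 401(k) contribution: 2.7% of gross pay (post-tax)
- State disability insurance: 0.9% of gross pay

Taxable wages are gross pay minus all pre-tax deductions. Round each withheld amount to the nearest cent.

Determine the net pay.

Dependent-care account contribution: $136.38
HSA contribution: $147.02
Pre-tax total = $136.38 + $147.02 = $283.40
Taxable wages = $2,672.54 − $283.40 = $2,389.14
Federal income tax: $2,389.14 × 0.1372 = $327.79
City income tax: $2,389.14 × 0.012 = $28.67
State disability insurance: $2,672.54 × 0.009 = $24.05
PFL insurance: $2,672.54 × 0.0036 = $9.62
Gym membership: $54.72
Roth 401(k) contribution: $2,672.54 × 0.027 = $72.16
Total deductions = $136.38 + $147.02 + $327.79 + $28.67 + $24.05 + $9.62 + $54.72 + $72.16 = $800.41
Net pay = $2,672.54 − $800.41 = $1,872.13

$1,872.13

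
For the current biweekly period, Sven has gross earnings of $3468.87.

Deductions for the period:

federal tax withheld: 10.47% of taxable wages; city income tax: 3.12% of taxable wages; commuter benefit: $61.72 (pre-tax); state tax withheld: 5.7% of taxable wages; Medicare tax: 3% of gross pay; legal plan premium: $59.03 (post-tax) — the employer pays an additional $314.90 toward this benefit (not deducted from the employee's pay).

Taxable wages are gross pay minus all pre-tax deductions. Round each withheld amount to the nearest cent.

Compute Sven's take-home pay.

Commuter benefit: $61.72
Taxable wages = $3468.87 − $61.72 = $3407.15
City income tax: $3407.15 × 0.0312 = $106.30
Federal tax withheld: $3407.15 × 0.1047 = $356.73
State tax withheld: $3407.15 × 0.057 = $194.21
Medicare tax: $3468.87 × 0.03 = $104.07
Legal plan premium: $59.03
(Employer's $314.90 toward legal plan premium is not withheld from the employee.)
Total deductions = $61.72 + $106.30 + $356.73 + $194.21 + $104.07 + $59.03 = $882.06
Net pay = $3468.87 − $882.06 = $2586.81

$2586.81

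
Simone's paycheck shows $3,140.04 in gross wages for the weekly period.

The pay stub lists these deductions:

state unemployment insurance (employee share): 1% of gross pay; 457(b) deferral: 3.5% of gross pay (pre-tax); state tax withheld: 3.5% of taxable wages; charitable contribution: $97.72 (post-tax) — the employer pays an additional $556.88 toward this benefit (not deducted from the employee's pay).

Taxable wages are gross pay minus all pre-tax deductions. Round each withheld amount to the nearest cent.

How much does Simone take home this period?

457(b) deferral: $3,140.04 × 0.035 = $109.90
Taxable wages = $3,140.04 − $109.90 = $3,030.14
State tax withheld: $3,030.14 × 0.035 = $106.05
State unemployment insurance (employee share): $3,140.04 × 0.01 = $31.40
Charitable contribution: $97.72
(Employer's $556.88 toward charitable contribution is not withheld from the employee.)
Total deductions = $109.90 + $106.05 + $31.40 + $97.72 = $345.07
Net pay = $3,140.04 − $345.07 = $2,794.97

$2,794.97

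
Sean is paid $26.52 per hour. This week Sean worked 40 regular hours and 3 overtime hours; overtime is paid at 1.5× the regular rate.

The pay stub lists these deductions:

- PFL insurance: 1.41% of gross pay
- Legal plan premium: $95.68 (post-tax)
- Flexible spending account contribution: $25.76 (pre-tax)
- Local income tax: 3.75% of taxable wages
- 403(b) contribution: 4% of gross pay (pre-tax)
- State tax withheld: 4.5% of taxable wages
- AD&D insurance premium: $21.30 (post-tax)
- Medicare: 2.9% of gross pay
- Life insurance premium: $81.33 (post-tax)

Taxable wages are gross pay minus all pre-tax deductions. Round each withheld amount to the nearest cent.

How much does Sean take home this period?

$766.66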